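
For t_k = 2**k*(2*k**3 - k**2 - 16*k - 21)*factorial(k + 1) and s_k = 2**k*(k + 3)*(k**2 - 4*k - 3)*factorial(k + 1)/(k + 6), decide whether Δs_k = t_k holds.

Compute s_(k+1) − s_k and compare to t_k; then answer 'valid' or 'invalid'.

s_(k+1) = 2**(k + 1)*(k + 4)*(k**2 - 2*k - 6)*factorial(k + 2)/(k + 7)
s_(k+1) − s_k = 2**k*(2*k**5 + 19*k**4 + 22*k**3 - 202*k**2 - 606*k - 513)*factorial(k + 1)/((k + 6)*(k + 7))
(s_(k+1) − s_k) − t_k = 3*2**k*(-2*k**4 - 11*k**3 + 23*k**2 + 113*k + 123)*factorial(k + 1)/((k + 6)*(k + 7))

Invalid: residual 3*2**k*(-2*k**4 - 11*k**3 + 23*k**2 + 113*k + 123)*factorial(k + 1)/((k + 6)*(k + 7)) ≠ 0.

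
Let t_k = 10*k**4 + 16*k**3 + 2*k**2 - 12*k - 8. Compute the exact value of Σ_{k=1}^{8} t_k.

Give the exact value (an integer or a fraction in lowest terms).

Σ = 108368

Step 1: r(k) = (5*k**4 + 28*k**3 + 55*k**2 + 40*k + 4)/(5*k**4 + 8*k**3 + k**2 - 6*k - 4).
So A=1 and B=1, with C=k**4 + 8*k**3/5 + k**2/5 - 6*k/5 - 4/5.
Need (1)·f(k+1) − (1)·f(k) = k**4 + 8*k**3/5 + k**2/5 - 6*k/5 - 4/5.
Degrees (0,0,4) ⇒ d ≤ 5.
Coefficient equations give f(k) = k*(k - 2)*(k + 1)*(2*k**2 + k + 1)/10.
So s_k = (B(k−1)f/C)·t_k = (k*(k - 2)*(2*k**2 + k + 1)/(2*(5*k**3 + 3*k**2 - 2*k - 4)))·t_k = k*(2*k**4 - k**3 - 4*k**2 - 3*k - 2).
Δs = 10*k**4 + 16*k**3 + 2*k**2 - 12*k - 8, as required.
Sum = s_(9) − s_(1); s_(9) = 108360, s_(1) = -8 ⇒ 108368.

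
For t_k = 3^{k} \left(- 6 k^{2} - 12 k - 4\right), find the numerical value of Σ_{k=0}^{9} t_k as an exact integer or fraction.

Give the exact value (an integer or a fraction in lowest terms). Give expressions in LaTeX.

Σ = -16061326

The ratio is 3*(3*k**2 + 12*k + 11)/(3*k**2 + 6*k + 2).
Take A(k)=3, B(k)=1, C(k)=k**2 + 2*k + 2/3.
Solve (3)·f(k+1) − (1)·f(k) = k**2 + 2*k + 2/3.
Bound: deg f ≤ 2.
Coefficient equations give f(k) = (3*k**2 - 3*k + 2)/6.
Certificate R = B(k−1)f/C = (3*k**2 - 3*k + 2)/(2*(3*k**2 + 6*k + 2)) gives s_k = 3**k*(-3*k**2 + 3*k - 2).
Check: Δs_k = 3**k*(-6*k**2 - 12*k - 4). ✓
Σ_(k=0)^(9) t_k = s_(10) − s_(0) = -16061328 − (-2) = -16061326.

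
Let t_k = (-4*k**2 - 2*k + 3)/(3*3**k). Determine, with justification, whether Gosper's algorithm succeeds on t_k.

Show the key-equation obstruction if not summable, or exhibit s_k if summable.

Step 1: r(k) = (4*k**2 + 10*k + 3)/(3*(4*k**2 + 2*k - 3)).
A = 1/3, B = 1, C = k**2 + k/2 - 3/4.
Key eq: (1/3)·f(k+1) = (1)·f(k) + (k**2 + k/2 - 3/4).
From deg A=0, deg B=0, deg C=2: d=2.
A polynomial solution: f(k) = -3*(k + 1)*(2*k + 1)/4.
Certificate R = B(k−1)f/C = -3*(k + 1)*(2*k + 1)/(4*k**2 + 2*k - 3) gives s_k = (2*k**2 + 3*k + 1)/3**k.
Δs = (-4*k**2 - 2*k + 3)/(3*3**k), as required.

Yes. s_k = (2*k**2 + 3*k + 1)/3**k.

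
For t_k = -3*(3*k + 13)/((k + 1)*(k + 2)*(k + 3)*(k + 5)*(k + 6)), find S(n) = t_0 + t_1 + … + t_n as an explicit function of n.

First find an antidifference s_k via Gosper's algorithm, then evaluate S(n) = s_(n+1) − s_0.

Step 1: r(k) = (k + 1)*(k + 5)*(3*k + 16)/((k + 4)*(k + 7)*(3*k + 13)).
Take A(k)=k + 1, B(k)=k + 7, C(k)=k**2 + 25*k/3 + 52/3.
Set up (k + 1)·f(k+1) − (k + 6)·f(k) − (k**2 + 25*k/3 + 52/3) = 0.
From deg A=1, deg B=1, deg C=2: d=5.
Match coefficients ⇒ f(k) = k*(k + 3)*(k + 4)*(k**2 + 8*k + 17)/30.
So s_k = (B(k−1)f/C)·t_k = (k*(k + 3)*(k + 6)*(k**2 + 8*k + 17)/(10*(3*k + 13)))·t_k = 3*k*(-k**2 - 8*k - 17)/(10*(k**3 + 8*k**2 + 17*k + 10)).
Δs = 3*(-3*k - 13)/(k**5 + 17*k**4 + 107*k**3 + 307*k**2 + 396*k + 180), as required.
Telescope: S(n) = s_(n+1) − s_(0) = 3*(-n**3 - 11*n**2 - 36*n - 26)/(10*(n**3 + 11*n**2 + 36*n + 36)) − (0) = 3*(-n**3 - 11*n**2 - 36*n - 26)/(10*(n**3 + 11*n**2 + 36*n + 36)).

S(n) = 3*(-n**3 - 11*n**2 - 36*n - 26)/(10*(n**3 + 11*n**2 + 36*n + 36))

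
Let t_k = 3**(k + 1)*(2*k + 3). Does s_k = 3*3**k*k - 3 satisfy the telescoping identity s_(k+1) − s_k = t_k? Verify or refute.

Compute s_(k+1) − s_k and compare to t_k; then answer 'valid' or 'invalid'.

valid (s_(k+1) − s_k reduces to t_k)

s_(k+1) = 3*3**(k + 1)*(k + 1) - 3
s_(k+1) − s_k = 3**(k + 1)*(2*k + 3)
(s_(k+1) − s_k) − t_k = 0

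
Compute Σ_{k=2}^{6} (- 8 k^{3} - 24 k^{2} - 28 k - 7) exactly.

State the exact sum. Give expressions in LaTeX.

Compute t_(k+1)/t_k: get (8*k**3 + 48*k**2 + 100*k + 67)/(8*k**3 + 24*k**2 + 28*k + 7).
So A=1 and B=1, with C=k**3 + 3*k**2 + 7*k/2 + 7/8.
Set up (1)·f(k+1) − (1)·f(k) − (k**3 + 3*k**2 + 7*k/2 + 7/8) = 0.
Degrees (0,0,3) ⇒ d ≤ 4.
Solve for f: f(k) = k*(2*k**3 + 4*k**2 + 4*k - 3)/8 (degree 4 ≤ 4).
Certificate R = B(k−1)f/C = k*(2*k**3 + 4*k**2 + 4*k - 3)/(8*k**3 + 24*k**2 + 28*k + 7) gives s_k = k*(-2*k**3 - 4*k**2 - 4*k + 3).
s_(k+1) − s_k = -8*k**3 - 24*k**2 - 28*k - 7 = t_k.
Evaluate s at k=7 and k=2: -6349 and -74; difference -6275.

Σ = -6275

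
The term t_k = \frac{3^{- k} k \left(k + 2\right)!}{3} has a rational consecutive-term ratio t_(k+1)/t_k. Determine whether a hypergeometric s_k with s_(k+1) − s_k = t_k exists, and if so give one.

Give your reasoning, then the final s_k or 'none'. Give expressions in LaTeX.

t_(k+1)/t_k = (k + 1)*(k + 3)/(3*k).
Take A(k)=k/3 + 1, B(k)=1, C(k)=k.
Solve (k/3 + 1)·f(k+1) − (1)·f(k) = k.
Degrees (1,0,1) ⇒ d ≤ 0.
Match coefficients ⇒ f(k) = 3.
R(k) = B(k−1)·f(k)/C(k) = 3/k; s_k = R·t_k = factorial(k + 2)/3**k.
Verify: k*factorial(k + 2)/(3*3**k) matches t_k.

s_k = 3^{- k} \left(k + 2\right)!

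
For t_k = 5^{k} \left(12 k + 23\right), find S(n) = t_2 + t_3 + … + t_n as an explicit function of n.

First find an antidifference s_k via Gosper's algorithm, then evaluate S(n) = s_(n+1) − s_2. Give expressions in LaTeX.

S(n) = 15 \cdot 5^{n} n + 25 \cdot 5^{n} - 200

Ratio r(k) = 5*(12*k + 35)/(12*k + 23).
Factor: A=5; B=1; C=k + 23/12.
Set up (5)·f(k+1) − (1)·f(k) − (k + 23/12) = 0.
deg f ≤ 1 (via 0,0,1).
Coefficient equations give f(k) = (3*k + 2)/12.
Certificate R = B(k−1)f/C = (3*k + 2)/(12*k + 23) gives s_k = 5**k*(3*k + 2).
Verify: 5**k*(12*k + 23) matches t_k.
Σ_(k=2)^n t_k = s_(n+1) − s_(2) = (5**(n + 1)*(3*n + 5)) − (200), i.e. 15*5**n*n + 25*5**n - 200.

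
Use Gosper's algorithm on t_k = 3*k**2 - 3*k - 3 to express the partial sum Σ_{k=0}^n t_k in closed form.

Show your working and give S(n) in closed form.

S(n) = n**3 - 4*n - 3

Ratio r(k) = (k**2 + k - 1)/(k**2 - k - 1).
Normal form (A,B,C) = (1, 1, k**2 - k - 1).
Solve (1)·f(k+1) − (1)·f(k) = k**2 - k - 1.
d = 3 from the (0,0,2) case.
Coefficient equations give f(k) = k*(k**2 - 3*k - 1)/3.
Then R = B(k−1)f/C = k*(k**2 - 3*k - 1)/(3*(k**2 - k - 1)), so s_k = R(k)·t_k = k*(k**2 - 3*k - 1).
Verify: 3*k**2 - 3*k - 3 matches t_k.
Σ_(k=0)^n t_k = s_(n+1) − s_(0) = (n**3 - 4*n - 3) − (0), i.e. n**3 - 4*n - 3.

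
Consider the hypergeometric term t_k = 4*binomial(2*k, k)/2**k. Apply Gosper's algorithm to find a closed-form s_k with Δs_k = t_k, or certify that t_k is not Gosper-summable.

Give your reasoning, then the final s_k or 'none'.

not Gosper-summable; s_k does not exist

Ratio r(k) = (2*k + 1)/(k + 1).
Take A(k)=2*k + 1, B(k)=k + 1, C(k)=1.
Key eq: (2*k + 1)·f(k+1) = (k)·f(k) + (1).
deg f ≤ -1 (via 1,1,0).
Bound -1 < 0, so the key equation has no polynomial solution.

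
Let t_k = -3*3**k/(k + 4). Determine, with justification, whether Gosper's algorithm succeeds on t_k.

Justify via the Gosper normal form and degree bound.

No — negative degree bound, so no certificate f.

Ratio r(k) = 3*(k + 4)/(k + 5).
Gosper form: A/B · C(k+1)/C(k) with A=3*k + 12, B=k + 5, C=1.
Need (3*k + 12)·f(k+1) − (k + 4)·f(k) = 1.
Bound: deg f ≤ -1.
deg f ≤ -1 is impossible — no certificate.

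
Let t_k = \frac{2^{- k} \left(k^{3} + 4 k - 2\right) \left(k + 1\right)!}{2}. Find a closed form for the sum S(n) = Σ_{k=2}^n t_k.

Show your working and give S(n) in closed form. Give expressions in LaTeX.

S(n) = - \frac{3}{2} + \frac{2^{- n} n^{2} \left(n + 2\right)!}{2}

Ratio r(k) = (k + 2)*(4*k + (k + 1)**3 + 2)/(2*(k**3 + 4*k - 2)).
Take A(k)=k/2 + 1, B(k)=1, C(k)=k**3 + 4*k - 2.
f must satisfy (k/2 + 1)·f(k+1) − (1)·f(k) = k**3 + 4*k - 2.
From deg A=1, deg B=0, deg C=3: d=2.
Match coefficients ⇒ f(k) = 2*(k - 1)**2.
Certificate R = B(k−1)f/C = 2*(k - 1)**2/(k**3 + 4*k - 2) gives s_k = (k - 1)**2*factorial(k + 1)/2**k.
Check: Δs_k = (k**3 + 4*k - 2)*factorial(k + 1)/(2*2**k). ✓
s_(n+1) = 2**(-n - 1)*n**2*factorial(n + 2) and s_(2) = 3/2, so S(n) = -3/2 + n**2*factorial(n + 2)/(2*2**n).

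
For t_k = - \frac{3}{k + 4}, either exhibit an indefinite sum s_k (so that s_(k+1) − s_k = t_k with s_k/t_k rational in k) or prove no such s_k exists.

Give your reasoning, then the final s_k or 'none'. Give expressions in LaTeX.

not Gosper-summable; s_k does not exist

The ratio is (k + 4)/(k + 5).
A = k + 4, B = k + 5, C = 1.
f must satisfy (k + 4)·f(k+1) − (k + 4)·f(k) = 1.
d = 0 from the (1,1,0) case.
Write f(k) = c0. Then LHS − RHS = -1, requiring -1 = 0: contradictory. No certificate.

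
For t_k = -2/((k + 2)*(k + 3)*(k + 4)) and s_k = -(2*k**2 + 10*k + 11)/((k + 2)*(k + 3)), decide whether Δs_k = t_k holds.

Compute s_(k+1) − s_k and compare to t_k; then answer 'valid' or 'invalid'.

Valid — Δs_k = t_k.

s_(k+1) = (-10*k - 2*(k + 1)**2 - 21)/((k + 3)*(k + 4))
s_(k+1) − s_k = -2/(k**3 + 9*k**2 + 26*k + 24)
(s_(k+1) − s_k) − t_k = 0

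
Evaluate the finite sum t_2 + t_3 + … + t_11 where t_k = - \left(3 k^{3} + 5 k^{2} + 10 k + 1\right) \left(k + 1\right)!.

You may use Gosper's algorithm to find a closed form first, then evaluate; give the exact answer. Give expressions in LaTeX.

Σ = -2409857049558

Ratio r(k) = (3*k**4 + 20*k**3 + 57*k**2 + 77*k + 38)/(3*k**3 + 5*k**2 + 10*k + 1).
Gosper form: A/B · C(k+1)/C(k) with A=k + 2, B=1, C=k**3 + 5*k**2/3 + 10*k/3 + 1/3.
Need (k + 2)·f(k+1) − (1)·f(k) = k**3 + 5*k**2/3 + 10*k/3 + 1/3.
deg f ≤ 2 (via 1,0,3).
Solving with deg f ≤ 2: f(k) = (3*k**2 - 4*k + 3)/3.
R(k) = B(k−1)·f(k)/C(k) = (3*k**2 - 4*k + 3)/(3*k**3 + 5*k**2 + 10*k + 1); s_k = R·t_k = -(3*k**2 - 4*k + 3)*factorial(k + 1).
Verify: -(3*k**3 + 5*k**2 + 10*k + 1)*factorial(k + 1) matches t_k.
Sum = s_(12) − s_(2); s_(12) = -2409857049600, s_(2) = -42 ⇒ -2409857049558.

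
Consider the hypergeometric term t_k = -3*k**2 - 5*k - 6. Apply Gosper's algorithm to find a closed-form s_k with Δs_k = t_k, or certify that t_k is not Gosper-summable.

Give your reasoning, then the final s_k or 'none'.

The ratio is (3*k**2 + 11*k + 14)/(3*k**2 + 5*k + 6).
Factor: A=1; B=1; C=k**2 + 5*k/3 + 2.
f must satisfy (1)·f(k+1) − (1)·f(k) = k**2 + 5*k/3 + 2.
Bound: deg f ≤ 3.
Solving with deg f ≤ 3: f(k) = k*(k**2 + k + 4)/3.
Then R = B(k−1)f/C = k*(k**2 + k + 4)/(3*k**2 + 5*k + 6), so s_k = R(k)·t_k = k*(-k**2 - k - 4).
Check: Δs_k = -3*k**2 - 5*k - 6. ✓

s_k = k*(-k**2 - k - 4)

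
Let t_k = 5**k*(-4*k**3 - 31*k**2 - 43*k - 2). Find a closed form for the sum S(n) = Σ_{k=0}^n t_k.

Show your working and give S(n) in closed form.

S(n) = -5*5**n*n**3 - 35*5**n*n**2 - 40*5**n*n - 2

The ratio is 5*(4*k**3 + 43*k**2 + 117*k + 80)/(4*k**3 + 31*k**2 + 43*k + 2).
Normal form (A,B,C) = (5, 1, k**3 + 31*k**2/4 + 43*k/4 + 1/2).
f must satisfy (5)·f(k+1) − (1)·f(k) = k**3 + 31*k**2/4 + 43*k/4 + 1/2.
Degrees (0,0,3) ⇒ d ≤ 3.
A polynomial solution: f(k) = (k - 1)*(k**2 + 5*k + 2)/4.
Get s_k = R·t_k = 5**k*(-k**3 - 4*k**2 + 3*k + 2) with R(k) = B(k−1)f(k)/C(k) = (k - 1)*(k**2 + 5*k + 2)/(4*k**3 + 31*k**2 + 43*k + 2).
Verify: 5**k*(-4*k**3 - 31*k**2 - 43*k - 2) matches t_k.
Telescope: S(n) = s_(n+1) − s_(0) = 5**(n + 1)*n*(-n**2 - 7*n - 8) − (2) = -5*5**n*n**3 - 35*5**n*n**2 - 40*5**n*n - 2.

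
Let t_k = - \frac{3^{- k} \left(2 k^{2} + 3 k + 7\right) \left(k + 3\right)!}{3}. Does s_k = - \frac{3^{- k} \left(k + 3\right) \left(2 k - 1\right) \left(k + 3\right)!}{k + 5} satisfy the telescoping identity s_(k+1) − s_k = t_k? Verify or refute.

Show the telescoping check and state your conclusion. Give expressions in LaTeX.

s_(k+1) = -(k + 4)*(2*k + 1)*factorial(k + 4)/(3*3**k*(k + 6))
s_(k+1) − s_k = -(2*k**4 + 21*k**3 + 74*k**2 + 135*k + 134)*factorial(k + 3)/(3*3**k*(k + 5)*(k + 6))
(s_(k+1) − s_k) − t_k = 2*(2*k**3 + 13*k**2 + 16*k + 38)*factorial(k + 3)/(3*3**k*(k + 5)*(k + 6))

Invalid: residual \frac{2 \cdot 3^{- k} \left(2 k^{3} + 13 k^{2} + 16 k + 38\right) \left(k + 3\right)!}{3 \left(k + 5\right) \left(k + 6\right)} ≠ 0.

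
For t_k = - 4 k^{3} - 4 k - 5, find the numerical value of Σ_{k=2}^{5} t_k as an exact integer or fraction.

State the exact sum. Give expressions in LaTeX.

Σ = -972

Compute t_(k+1)/t_k: get (4*k + 4*(k + 1)**3 + 9)/(4*k**3 + 4*k + 5).
A = 1, B = 1, C = k**3 + k + 5/4.
Solve (1)·f(k+1) − (1)·f(k) = k**3 + k + 5/4.
deg f ≤ 4 (via 0,0,3).
Solving with deg f ≤ 4: f(k) = k*(k**3 - 2*k**2 + 3*k + 3)/4.
R(k) = B(k−1)·f(k)/C(k) = k*(k**3 - 2*k**2 + 3*k + 3)/(4*k**3 + 4*k + 5); s_k = R·t_k = k*(-k**3 + 2*k**2 - 3*k - 3).
Δs = -4*k**3 - 4*k - 5, as required.
Evaluate s at k=6 and k=2: -990 and -18; difference -972.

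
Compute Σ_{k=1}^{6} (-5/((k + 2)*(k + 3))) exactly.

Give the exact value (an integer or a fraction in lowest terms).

r(k) = (k + 2)/(k + 4) after simplifying.
So A=k + 2 and B=k + 4, with C=1.
Need (k + 2)·f(k+1) − (k + 3)·f(k) = 1.
Degrees (1,1,0) ⇒ d ≤ 1.
A polynomial solution: f(k) = k/2.
So s_k = (B(k−1)f/C)·t_k = (k*(k + 3)/2)·t_k = -5*k/(2*k + 4).
Δs = -5/(k**2 + 5*k + 6), as required.
Telescoping: Σ = s_(7) − s_(1) = -35/18 − (-5/6) = -10/9.

Σ = -10/9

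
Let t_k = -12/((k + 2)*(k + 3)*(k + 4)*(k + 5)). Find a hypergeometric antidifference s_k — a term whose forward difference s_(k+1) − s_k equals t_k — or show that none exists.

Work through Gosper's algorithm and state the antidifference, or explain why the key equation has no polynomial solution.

s_k = k*(-k**2 - 9*k - 26)/(6*(k + 2)*(k + 3)*(k + 4))

Step 1: r(k) = (k + 2)/(k + 6).
So A=k + 2 and B=k + 6, with C=1.
Key eq: (k + 2)·f(k+1) = (k + 5)·f(k) + (1).
d = 3 from the (1,1,0) case.
Coefficient equations give f(k) = k*(k**2 + 9*k + 26)/72.
Get s_k = R·t_k = k*(-k**2 - 9*k - 26)/(6*(k + 2)*(k + 3)*(k + 4)) with R(k) = B(k−1)f(k)/C(k) = k*(k + 5)*(k**2 + 9*k + 26)/72.
Check: Δs_k = -12/(k**4 + 14*k**3 + 71*k**2 + 154*k + 120). ✓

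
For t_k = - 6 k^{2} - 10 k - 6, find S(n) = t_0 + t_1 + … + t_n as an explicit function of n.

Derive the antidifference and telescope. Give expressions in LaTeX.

S(n) = - 2 n^{3} - 8 n^{2} - 12 n - 6

The ratio is (3*k**2 + 11*k + 11)/(3*k**2 + 5*k + 3).
Factor: A=1; B=1; C=k**2 + 5*k/3 + 1.
Set up (1)·f(k+1) − (1)·f(k) − (k**2 + 5*k/3 + 1) = 0.
d = 3 from the (0,0,2) case.
Match coefficients ⇒ f(k) = k*(k**2 + k + 1)/3.
Get s_k = R·t_k = 2*k*(-k**2 - k - 1) with R(k) = B(k−1)f(k)/C(k) = k*(k**2 + k + 1)/(3*k**2 + 5*k + 3).
Δs = -6*k**2 - 10*k - 6, as required.
Telescope: S(n) = s_(n+1) − s_(0) = -2*n**3 - 8*n**2 - 12*n - 6 − (0) = -2*n**3 - 8*n**2 - 12*n - 6.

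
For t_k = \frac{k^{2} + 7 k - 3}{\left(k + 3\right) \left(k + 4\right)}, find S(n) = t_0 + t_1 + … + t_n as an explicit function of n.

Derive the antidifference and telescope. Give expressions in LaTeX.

t_(k+1)/t_k = (k + 3)*(7*k + (k + 1)**2 + 4)/((k + 5)*(k**2 + 7*k - 3)).
A = k + 3, B = k + 5, C = k**2 + 7*k - 3.
Solve (k + 3)·f(k+1) − (k + 4)·f(k) = k**2 + 7*k - 3.
From deg A=1, deg B=1, deg C=2: d=2.
A polynomial solution: f(k) = k*(k - 2).
R(k) = B(k−1)·f(k)/C(k) = k*(k - 2)*(k + 4)/(k**2 + 7*k - 3); s_k = R·t_k = k*(k - 2)/(k + 3).
Verify: (k**2 + 7*k - 3)/(k**2 + 7*k + 12) matches t_k.
Σ_(k=0)^n t_k = s_(n+1) − s_(0) = ((n**2 - 1)/(n + 4)) − (0), i.e. (n**2 - 1)/(n + 4).

S(n) = \frac{n^{2} - 1}{n + 4}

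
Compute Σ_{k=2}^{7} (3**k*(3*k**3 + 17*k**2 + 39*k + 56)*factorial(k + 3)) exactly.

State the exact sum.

Σ = 17808800477760

Compute t_(k+1)/t_k: get 3*(3*k**4 + 38*k**3 + 186*k**2 + 443*k + 460)/(3*k**3 + 17*k**2 + 39*k + 56).
Gosper form: A/B · C(k+1)/C(k) with A=3*k + 12, B=1, C=k**3 + 17*k**2/3 + 13*k + 56/3.
Solve (3*k + 12)·f(k+1) − (1)·f(k) = k**3 + 17*k**2/3 + 13*k + 56/3.
Degrees (1,0,3) ⇒ d ≤ 2.
Coefficient equations give f(k) = (k**2 + 4)/3.
Certificate R = B(k−1)f/C = (k**2 + 4)/(3*k**3 + 17*k**2 + 39*k + 56) gives s_k = 3**k*(k**2 + 4)*factorial(k + 3).
Δs = 3**k*(3*k**3 + 17*k**2 + 39*k + 56)*factorial(k + 3), as required.
Σ_(k=2)^(7) t_k = s_(8) − s_(2) = 17808800486400 − (8640) = 17808800477760.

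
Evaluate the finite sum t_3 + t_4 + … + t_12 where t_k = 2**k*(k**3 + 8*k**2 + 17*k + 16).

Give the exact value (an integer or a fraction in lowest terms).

The ratio is 2*(k**3 + 11*k**2 + 36*k + 42)/(k**3 + 8*k**2 + 17*k + 16).
Gosper form: A/B · C(k+1)/C(k) with A=2, B=1, C=k**3 + 8*k**2 + 17*k + 16.
Key eq: (2)·f(k+1) = (1)·f(k) + (k**3 + 8*k**2 + 17*k + 16).
deg f ≤ 3 (via 0,0,3).
Solve for f: f(k) = k**3 + 2*k**2 + 3*k + 4 (degree 3 ≤ 3).
Get s_k = R·t_k = 2**k*(k**3 + 2*k**2 + 3*k + 4) with R(k) = B(k−1)f(k)/C(k) = (k**3 + 2*k**2 + 3*k + 4)/(k**3 + 8*k**2 + 17*k + 16).
Δs = 2**k*(k**3 + 8*k**2 + 17*k + 16), as required.
Sum = s_(13) − s_(3); s_(13) = 21118976, s_(3) = 464 ⇒ 21118512.

Σ = 21118512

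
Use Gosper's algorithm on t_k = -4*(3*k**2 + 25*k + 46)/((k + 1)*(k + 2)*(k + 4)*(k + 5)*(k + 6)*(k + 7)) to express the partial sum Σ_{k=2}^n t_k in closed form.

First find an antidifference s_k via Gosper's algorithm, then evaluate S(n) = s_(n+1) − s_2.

S(n) = (-n**3 - 14*n**2 - 59*n + 74)/(36*(n**3 + 14*n**2 + 59*n + 70))

t_(k+1)/t_k = (k + 1)*(k + 4)*(25*k + 3*(k + 1)**2 + 71)/((k + 3)*(k + 8)*(3*k**2 + 25*k + 46)).
Gosper form: A/B · C(k+1)/C(k) with A=k + 1, B=k + 8, C=k**3 + 34*k**2/3 + 121*k/3 + 46.
Key eq: (k + 1)·f(k+1) = (k + 7)·f(k) + (k**3 + 34*k**2/3 + 121*k/3 + 46).
d = 6 from the (1,1,3) case.
Coefficient equations give f(k) = k*(k + 2)*(k + 3)*(k + 5)*(k**2 + 11*k + 34)/72.
So s_k = (B(k−1)f/C)·t_k = (k*(k + 2)*(k + 5)*(k + 7)*(k**2 + 11*k + 34)/(24*(3*k**2 + 25*k + 46)))·t_k = k*(-k**2 - 11*k - 34)/(6*(k**3 + 11*k**2 + 34*k + 24)).
Check: Δs_k = 4*(-3*k**2 - 25*k - 46)/(k**6 + 25*k**5 + 247*k**4 + 1219*k**3 + 3112*k**2 + 3796*k + 1680). ✓
Telescope: S(n) = s_(n+1) − s_(2) = (-n**3 - 14*n**2 - 59*n - 46)/(6*(n**3 + 14*n**2 + 59*n + 70)) − (-5/36) = (-n**3 - 14*n**2 - 59*n + 74)/(36*(n**3 + 14*n**2 + 59*n + 70)).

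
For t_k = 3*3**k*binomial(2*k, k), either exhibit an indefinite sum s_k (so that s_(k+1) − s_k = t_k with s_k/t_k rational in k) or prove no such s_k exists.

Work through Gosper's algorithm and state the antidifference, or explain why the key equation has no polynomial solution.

r(k) = 6*(2*k + 1)/(k + 1) after simplifying.
Take A(k)=12*k + 6, B(k)=k + 1, C(k)=1.
f must satisfy (12*k + 6)·f(k+1) − (k)·f(k) = 1.
From deg A=1, deg B=1, deg C=0: d=-1.
Bound -1 < 0, so the key equation has no polynomial solution.

not Gosper-summable; s_k does not exist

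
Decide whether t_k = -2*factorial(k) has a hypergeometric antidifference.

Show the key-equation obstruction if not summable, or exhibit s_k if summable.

Compute t_(k+1)/t_k: get k + 1.
Gosper form: A/B · C(k+1)/C(k) with A=k + 1, B=1, C=1.
f must satisfy (k + 1)·f(k+1) − (1)·f(k) = 1.
deg f ≤ -1 (via 1,0,0).
d = -1 < 0 ⇒ no nonzero polynomial f; not summable.

No. Not Gosper-summable.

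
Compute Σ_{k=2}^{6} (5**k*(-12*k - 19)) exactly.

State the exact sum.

The ratio is 5*(12*k + 31)/(12*k + 19).
Take A(k)=5, B(k)=1, C(k)=k + 19/12.
Solve (5)·f(k+1) − (1)·f(k) = k + 19/12.
From deg A=0, deg B=0, deg C=1: d=1.
A polynomial solution: f(k) = (3*k + 1)/12.
Then R = B(k−1)f/C = (3*k + 1)/(12*k + 19), so s_k = R(k)·t_k = 5**k*(-3*k - 1).
s_(k+1) − s_k = 5**k*(-12*k - 19) = t_k.
Evaluate s at k=7 and k=2: -1718750 and -175; difference -1718575.

Σ = -1718575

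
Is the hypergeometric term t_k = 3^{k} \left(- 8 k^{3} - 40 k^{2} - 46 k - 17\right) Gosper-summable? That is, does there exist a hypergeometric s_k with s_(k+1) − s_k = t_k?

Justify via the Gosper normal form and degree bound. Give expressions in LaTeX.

Compute t_(k+1)/t_k: get 3*(8*k**3 + 64*k**2 + 150*k + 111)/(8*k**3 + 40*k**2 + 46*k + 17).
Factor: A=3; B=1; C=k**3 + 5*k**2 + 23*k/4 + 17/8.
Set up (3)·f(k+1) − (1)·f(k) − (k**3 + 5*k**2 + 23*k/4 + 17/8) = 0.
Degrees (0,0,3) ⇒ d ≤ 3.
A polynomial solution: f(k) = (k + 1)*(4*k**2 - 2*k + 1)/8.
R(k) = B(k−1)·f(k)/C(k) = (k + 1)*(4*k**2 - 2*k + 1)/(8*k**3 + 40*k**2 + 46*k + 17); s_k = R·t_k = 3**k*(-4*k**3 - 2*k**2 + k - 1).
Verify: 3**k*(-8*k**3 - 40*k**2 - 46*k - 17) matches t_k.

Yes. s_k = 3^{k} \left(- 4 k^{3} - 2 k^{2} + k - 1\right).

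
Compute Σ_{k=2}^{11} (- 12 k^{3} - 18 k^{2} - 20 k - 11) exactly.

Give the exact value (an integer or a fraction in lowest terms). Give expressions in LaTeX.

Σ = -62760

t_(k+1)/t_k = (12*k**3 + 54*k**2 + 92*k + 61)/(12*k**3 + 18*k**2 + 20*k + 11).
Normal form (A,B,C) = (1, 1, k**3 + 3*k**2/2 + 5*k/3 + 11/12).
Set up (1)·f(k+1) − (1)·f(k) − (k**3 + 3*k**2/2 + 5*k/3 + 11/12) = 0.
From deg A=0, deg B=0, deg C=3: d=4.
Coefficient equations give f(k) = k*(3*k**3 + 4*k + 4)/12.
Get s_k = R·t_k = k*(-3*k**3 - 4*k - 4) with R(k) = B(k−1)f(k)/C(k) = k*(3*k**3 + 4*k + 4)/(12*k**3 + 18*k**2 + 20*k + 11).
Verify: -12*k**3 - 18*k**2 - 20*k - 11 matches t_k.
Telescoping: Σ = s_(12) − s_(2) = -62832 − (-72) = -62760.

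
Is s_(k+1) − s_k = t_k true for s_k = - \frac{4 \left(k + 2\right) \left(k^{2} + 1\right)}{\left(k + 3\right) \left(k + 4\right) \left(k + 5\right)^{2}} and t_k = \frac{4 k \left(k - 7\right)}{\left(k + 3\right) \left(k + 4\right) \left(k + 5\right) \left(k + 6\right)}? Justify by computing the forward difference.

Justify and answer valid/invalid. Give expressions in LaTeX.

Invalid: residual \frac{24 \left(- k^{3} - 2 k^{2} + 17 k - 3\right)}{k^{6} + 29 k^{5} + 347 k^{4} + 2191 k^{3} + 7692 k^{2} + 14220 k + 10800} ≠ 0.

s_(k+1) = -4*(k + 3)*((k + 1)**2 + 1)/((k + 4)*(k + 5)*(k + 6)**2)
s_(k+1) − s_k = 4*((k + 2)*(k + 6)**2*(k**2 + 1) - (k + 3)**2*(k + 5)*((k + 1)**2 + 1))/((k + 3)*(k + 4)*(k + 5)**2*(k + 6)**2)
(s_(k+1) − s_k) − t_k = 24*(-k**3 - 2*k**2 + 17*k - 3)/(k**6 + 29*k**5 + 347*k**4 + 2191*k**3 + 7692*k**2 + 14220*k + 10800)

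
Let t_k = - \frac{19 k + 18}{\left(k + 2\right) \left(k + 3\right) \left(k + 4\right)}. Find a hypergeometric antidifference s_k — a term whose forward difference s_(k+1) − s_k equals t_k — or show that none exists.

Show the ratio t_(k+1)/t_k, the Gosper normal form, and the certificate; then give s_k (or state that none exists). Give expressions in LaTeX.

s_k = \frac{k \left(- 14 k - 13\right)}{3 \left(k + 2\right) \left(k + 3\right)}

The ratio is (k + 2)*(19*k + 37)/((k + 5)*(19*k + 18)).
So A=k + 2 and B=k + 5, with C=k + 18/19.
Set up (k + 2)·f(k+1) − (k + 4)·f(k) − (k + 18/19) = 0.
d = 2 from the (1,1,1) case.
Solving with deg f ≤ 2: f(k) = k*(14*k + 13)/57.
So s_k = (B(k−1)f/C)·t_k = (k*(k + 4)*(14*k + 13)/(3*(19*k + 18)))·t_k = k*(-14*k - 13)/(3*(k + 2)*(k + 3)).
Verify: (-19*k - 18)/(k**3 + 9*k**2 + 26*k + 24) matches t_k.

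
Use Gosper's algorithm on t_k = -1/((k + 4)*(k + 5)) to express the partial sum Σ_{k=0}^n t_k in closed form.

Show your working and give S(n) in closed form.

S(n) = (-n - 1)/(4*(n + 5))

Ratio r(k) = (k + 4)/(k + 6).
A = k + 4, B = k + 6, C = 1.
Key eq: (k + 4)·f(k+1) = (k + 5)·f(k) + (1).
deg f ≤ 1 (via 1,1,0).
Match coefficients ⇒ f(k) = k/4.
Then R = B(k−1)f/C = k*(k + 5)/4, so s_k = R(k)·t_k = -k/(4*k + 16).
Verify: -1/(k**2 + 9*k + 20) matches t_k.
s_(n+1) = (-n - 1)/(4*(n + 5)) and s_(0) = 0, so S(n) = (-n - 1)/(4*(n + 5)).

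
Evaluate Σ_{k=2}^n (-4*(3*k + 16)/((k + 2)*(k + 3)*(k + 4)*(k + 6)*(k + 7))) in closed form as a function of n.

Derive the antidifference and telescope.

The ratio is (k + 2)*(k + 6)*(3*k + 19)/((k + 5)*(k + 8)*(3*k + 16)).
Gosper form: A/B · C(k+1)/C(k) with A=k + 2, B=k + 8, C=k**2 + 31*k/3 + 80/3.
Need (k + 2)·f(k+1) − (k + 7)·f(k) = k**2 + 31*k/3 + 80/3.
From deg A=1, deg B=1, deg C=2: d=5.
A polynomial solution: f(k) = k*(k + 4)*(k + 5)*(k**2 + 11*k + 36)/108.
Get s_k = R·t_k = k*(-k**2 - 11*k - 36)/(9*(k**3 + 11*k**2 + 36*k + 36)) with R(k) = B(k−1)f(k)/C(k) = k*(k + 4)*(k + 7)*(k**2 + 11*k + 36)/(36*(3*k + 16)).
Verify: 4*(-3*k - 16)/(k**5 + 22*k**4 + 185*k**3 + 740*k**2 + 1404*k + 1008) matches t_k.
Telescope: S(n) = s_(n+1) − s_(2) = (-n**3 - 14*n**2 - 61*n - 48)/(9*(n**3 + 14*n**2 + 61*n + 84)) − (-31/360) = (-n**3 - 14*n**2 - 61*n + 76)/(40*(n**3 + 14*n**2 + 61*n + 84)).

S(n) = (-n**3 - 14*n**2 - 61*n + 76)/(40*(n**3 + 14*n**2 + 61*n + 84))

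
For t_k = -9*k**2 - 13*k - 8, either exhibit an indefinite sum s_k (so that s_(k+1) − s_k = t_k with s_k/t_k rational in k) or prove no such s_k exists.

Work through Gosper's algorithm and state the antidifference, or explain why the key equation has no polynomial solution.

s_k = k*(-3*k**2 - 2*k - 3)

The ratio is (9*k**2 + 31*k + 30)/(9*k**2 + 13*k + 8).
Factor: A=1; B=1; C=k**2 + 13*k/9 + 8/9.
Set up (1)·f(k+1) − (1)·f(k) − (k**2 + 13*k/9 + 8/9) = 0.
deg f ≤ 3 (via 0,0,2).
Match coefficients ⇒ f(k) = k*(3*k**2 + 2*k + 3)/9.
So s_k = (B(k−1)f/C)·t_k = (k*(3*k**2 + 2*k + 3)/(9*k**2 + 13*k + 8))·t_k = k*(-3*k**2 - 2*k - 3).
Verify: -9*k**2 - 13*k - 8 matches t_k.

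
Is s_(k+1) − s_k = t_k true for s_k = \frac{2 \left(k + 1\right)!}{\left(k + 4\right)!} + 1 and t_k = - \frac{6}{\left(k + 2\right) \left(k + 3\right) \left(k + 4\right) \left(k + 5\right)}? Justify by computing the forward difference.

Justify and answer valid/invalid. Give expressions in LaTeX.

s_(k+1) = 2*factorial(k + 2)/factorial(k + 5) + 1
s_(k+1) − s_k = -6/((k + 2)*(k + 3)*(k + 4)*(k + 5))
(s_(k+1) − s_k) − t_k = 0

valid (s_(k+1) − s_k reduces to t_k)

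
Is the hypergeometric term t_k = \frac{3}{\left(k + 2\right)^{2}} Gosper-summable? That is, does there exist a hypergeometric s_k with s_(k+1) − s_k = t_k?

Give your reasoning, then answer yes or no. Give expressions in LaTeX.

No — t_k has no hypergeometric antidifference.

Ratio r(k) = (k + 2)**2/(k + 3)**2.
So A=k**2 + 4*k + 4 and B=k**2 + 6*k + 9, with C=1.
Set up (k**2 + 4*k + 4)·f(k+1) − (k**2 + 4*k + 4)·f(k) − (1) = 0.
Bound: deg f ≤ 0.
f = c0 ⇒ A·f(k+1) − B(k−1)·f(k) − C = -1. The system {-1 = 0} is inconsistent; no antidifference.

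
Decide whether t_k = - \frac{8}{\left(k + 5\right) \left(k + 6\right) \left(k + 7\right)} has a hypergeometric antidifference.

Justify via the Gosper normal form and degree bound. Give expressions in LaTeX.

Yes. s_k = \frac{2 k \left(- k - 11\right)}{15 \left(k + 5\right) \left(k + 6\right)}.

Ratio r(k) = (k + 5)/(k + 8).
So A=k + 5 and B=k + 8, with C=1.
Key eq: (k + 5)·f(k+1) = (k + 7)·f(k) + (1).
Degrees (1,1,0) ⇒ d ≤ 2.
Coefficient equations give f(k) = k*(k + 11)/60.
Then R = B(k−1)f/C = k*(k + 7)*(k + 11)/60, so s_k = R(k)·t_k = 2*k*(-k - 11)/(15*(k + 5)*(k + 6)).
s_(k+1) − s_k = -8/(k**3 + 18*k**2 + 107*k + 210) = t_k.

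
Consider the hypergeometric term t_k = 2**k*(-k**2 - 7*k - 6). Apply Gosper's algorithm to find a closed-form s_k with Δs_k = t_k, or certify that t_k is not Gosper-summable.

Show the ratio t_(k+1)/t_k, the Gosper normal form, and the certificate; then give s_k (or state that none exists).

The ratio is 2*(k**2 + 9*k + 14)/(k**2 + 7*k + 6).
Factor: A=2; B=1; C=k**2 + 7*k + 6.
f must satisfy (2)·f(k+1) − (1)·f(k) = k**2 + 7*k + 6.
deg f ≤ 2 (via 0,0,2).
A polynomial solution: f(k) = k**2 + 3*k - 2.
Certificate R = B(k−1)f/C = (k**2 + 3*k - 2)/((k + 1)*(k + 6)) gives s_k = 2**k*(-k**2 - 3*k + 2).
Δs = 2**k*(-k**2 - 7*k - 6), as required.

s_k = 2**k*(-k**2 - 3*k + 2)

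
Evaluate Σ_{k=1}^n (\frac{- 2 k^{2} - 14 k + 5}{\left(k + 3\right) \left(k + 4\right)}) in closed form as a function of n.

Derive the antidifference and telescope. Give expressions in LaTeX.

S(n) = \frac{n \left(- 8 n - 3\right)}{4 \left(n + 4\right)}

t_(k+1)/t_k = (k + 3)*(14*k + 2*(k + 1)**2 + 9)/((k + 5)*(2*k**2 + 14*k - 5)).
Factor: A=k + 3; B=k + 5; C=k**2 + 7*k - 5/2.
f must satisfy (k + 3)·f(k+1) − (k + 4)·f(k) = k**2 + 7*k - 5/2.
d = 2 from the (1,1,2) case.
Solve for f: f(k) = k*(6*k - 11)/6 (degree 2 ≤ 2).
Certificate R = B(k−1)f/C = k*(k + 4)*(6*k - 11)/(3*(2*k**2 + 14*k - 5)) gives s_k = k*(11 - 6*k)/(3*(k + 3)).
s_(k+1) − s_k = (-2*k**2 - 14*k + 5)/(k**2 + 7*k + 12) = t_k.
Telescope: S(n) = s_(n+1) − s_(1) = (-6*n**2 - n + 5)/(3*(n + 4)) − (5/12) = n*(-8*n - 3)/(4*(n + 4)).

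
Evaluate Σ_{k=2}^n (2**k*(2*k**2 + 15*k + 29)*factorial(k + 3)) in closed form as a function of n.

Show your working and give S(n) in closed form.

Step 1: r(k) = 2*(2*k**3 + 27*k**2 + 122*k + 184)/(2*k**2 + 15*k + 29).
Gosper form: A/B · C(k+1)/C(k) with A=2*k + 8, B=1, C=k**2 + 15*k/2 + 29/2.
Set up (2*k + 8)·f(k+1) − (1)·f(k) − (k**2 + 15*k/2 + 29/2) = 0.
Degrees (1,0,2) ⇒ d ≤ 1.
Coefficient equations give f(k) = (k + 3)/2.
Get s_k = R·t_k = 2**k*(k + 3)*factorial(k + 3) with R(k) = B(k−1)f(k)/C(k) = (k + 3)/(2*k**2 + 15*k + 29).
Verify: 2**k*(2*k**2 + 15*k + 29)*factorial(k + 3) matches t_k.
Telescope: S(n) = s_(n+1) − s_(2) = 2**(n + 1)*(n + 4)*factorial(n + 4) − (2400) = 2*2**n*n*factorial(n + 4) + 8*2**n*factorial(n + 4) - 2400.

S(n) = 2*2**n*n*factorial(n + 4) + 8*2**n*factorial(n + 4) - 2400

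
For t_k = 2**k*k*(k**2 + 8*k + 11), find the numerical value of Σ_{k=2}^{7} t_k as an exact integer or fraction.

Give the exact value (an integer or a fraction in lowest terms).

r(k) = 2*(k + 1)*(8*k + (k + 1)**2 + 19)/(k*(k**2 + 8*k + 11)) after simplifying.
Gosper form: A/B · C(k+1)/C(k) with A=2, B=1, C=k**3 + 8*k**2 + 11*k.
Key eq: (2)·f(k+1) = (1)·f(k) + (k**3 + 8*k**2 + 11*k).
d = 3 from the (0,0,3) case.
Match coefficients ⇒ f(k) = k*(k - 1)*(k + 3).
Certificate R = B(k−1)f/C = (k - 1)*(k + 3)/(k**2 + 8*k + 11) gives s_k = 2**k*k*(k**2 + 2*k - 3).
Δs = 2**k*k*(k**2 + 8*k + 11), as required.
Telescoping: Σ = s_(8) − s_(2) = 157696 − (40) = 157656.

Σ = 157656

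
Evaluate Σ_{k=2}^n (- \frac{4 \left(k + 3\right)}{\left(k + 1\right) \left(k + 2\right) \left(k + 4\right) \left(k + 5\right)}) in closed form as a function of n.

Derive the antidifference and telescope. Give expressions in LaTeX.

S(n) = \frac{- n^{2} - 7 n + 8}{9 \left(n^{2} + 7 n + 10\right)}

r(k) = (k + 1)*(k + 4)**2/((k + 3)**2*(k + 6)) after simplifying.
Normal form (A,B,C) = (k + 1, k + 6, k**2 + 6*k + 9).
Key eq: (k + 1)·f(k+1) = (k + 5)·f(k) + (k**2 + 6*k + 9).
d = 4 from the (1,1,2) case.
Solving with deg f ≤ 4: f(k) = k*(k + 2)*(k + 3)*(k + 5)/8.
R(k) = B(k−1)·f(k)/C(k) = k*(k + 2)*(k + 5)**2/(8*(k + 3)); s_k = R·t_k = k*(-k - 5)/(2*(k**2 + 5*k + 4)).
Verify: 4*(-k - 3)/(k**4 + 12*k**3 + 49*k**2 + 78*k + 40) matches t_k.
Telescope: S(n) = s_(n+1) − s_(2) = (-n**2 - 7*n - 6)/(2*(n**2 + 7*n + 10)) − (-7/18) = (-n**2 - 7*n + 8)/(9*(n**2 + 7*n + 10)).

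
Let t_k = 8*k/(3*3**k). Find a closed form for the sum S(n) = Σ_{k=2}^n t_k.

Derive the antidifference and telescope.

r(k) = (k + 1)/(3*k) after simplifying.
Take A(k)=1/3, B(k)=1, C(k)=k.
Solve (1/3)·f(k+1) − (1)·f(k) = k.
Bound: deg f ≤ 1.
Solving with deg f ≤ 1: f(k) = -3*(2*k + 1)/4.
So s_k = (B(k−1)f/C)·t_k = (-3*(2*k + 1)/(4*k))·t_k = 2*(-2*k - 1)/3**k.
s_(k+1) − s_k = 8*k/(3*3**k) = t_k.
s_(n+1) = 2*3**(-n - 1)*(-2*n - 3) and s_(2) = -10/9, so S(n) = 2*3**(-n - 2)*(5*3**n - 6*n - 9).

S(n) = 2*3**(-n - 2)*(5*3**n - 6*n - 9)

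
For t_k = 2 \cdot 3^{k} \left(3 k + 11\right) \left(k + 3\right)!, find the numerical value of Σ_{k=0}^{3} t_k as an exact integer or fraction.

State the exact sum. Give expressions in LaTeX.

Σ = 816468

Compute t_(k+1)/t_k: get 3*(k + 4)*(3*k + 14)/(3*k + 11).
Normal form (A,B,C) = (3*k + 12, 1, k + 11/3).
f must satisfy (3*k + 12)·f(k+1) − (1)·f(k) = k + 11/3.
Degrees (1,0,1) ⇒ d ≤ 0.
Coefficient equations give f(k) = 1/3.
Certificate R = B(k−1)f/C = 1/(3*k + 11) gives s_k = 2*3**k*factorial(k + 3).
Δs = 2*3**k*(3*k + 11)*factorial(k + 3), as required.
Evaluate s at k=4 and k=0: 816480 and 12; difference 816468.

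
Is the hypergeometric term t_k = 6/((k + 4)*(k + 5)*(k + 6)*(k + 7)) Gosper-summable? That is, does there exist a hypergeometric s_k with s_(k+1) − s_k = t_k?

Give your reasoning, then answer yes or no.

The ratio is (k + 4)/(k + 8).
Normal form (A,B,C) = (k + 4, k + 8, 1).
Key eq: (k + 4)·f(k+1) = (k + 7)·f(k) + (1).
Bound: deg f ≤ 3.
Match coefficients ⇒ f(k) = k*(k**2 + 15*k + 74)/360.
So s_k = (B(k−1)f/C)·t_k = (k*(k + 7)*(k**2 + 15*k + 74)/360)·t_k = k*(k**2 + 15*k + 74)/(60*(k + 4)*(k + 5)*(k + 6)).
s_(k+1) − s_k = 6/(k**4 + 22*k**3 + 179*k**2 + 638*k + 840) = t_k.

Yes. s_k = k*(k**2 + 15*k + 74)/(60*(k + 4)*(k + 5)*(k + 6)).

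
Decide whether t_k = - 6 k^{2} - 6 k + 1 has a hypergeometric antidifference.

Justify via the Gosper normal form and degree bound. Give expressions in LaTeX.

The ratio is (6*k**2 + 18*k + 11)/(6*k**2 + 6*k - 1).
So A=1 and B=1, with C=k**2 + k - 1/6.
Need (1)·f(k+1) − (1)·f(k) = k**2 + k - 1/6.
deg f ≤ 3 (via 0,0,2).
Solving with deg f ≤ 3: f(k) = k*(2*k**2 - 3)/6.
Then R = B(k−1)f/C = k*(2*k**2 - 3)/(6*k**2 + 6*k - 1), so s_k = R(k)·t_k = k*(3 - 2*k**2).
s_(k+1) − s_k = -6*k**2 - 6*k + 1 = t_k.

Yes. s_k = k \left(3 - 2 k^{2}\right).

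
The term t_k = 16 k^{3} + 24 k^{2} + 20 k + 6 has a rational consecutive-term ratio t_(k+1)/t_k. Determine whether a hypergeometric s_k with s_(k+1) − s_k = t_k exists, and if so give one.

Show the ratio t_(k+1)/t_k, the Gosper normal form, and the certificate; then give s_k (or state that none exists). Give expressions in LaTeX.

r(k) = (8*k**3 + 36*k**2 + 58*k + 33)/(8*k**3 + 12*k**2 + 10*k + 3) after simplifying.
So A=1 and B=1, with C=k**3 + 3*k**2/2 + 5*k/4 + 3/8.
Need (1)·f(k+1) − (1)·f(k) = k**3 + 3*k**2/2 + 5*k/4 + 3/8.
deg f ≤ 4 (via 0,0,3).
Solve for f: f(k) = k**2*(2*k**2 + 1)/8 (degree 4 ≤ 4).
Get s_k = R·t_k = k**2*(4*k**2 + 2) with R(k) = B(k−1)f(k)/C(k) = k**2*(2*k**2 + 1)/((2*k + 1)*(4*k**2 + 4*k + 3)).
s_(k+1) − s_k = 16*k**3 + 24*k**2 + 20*k + 6 = t_k.

s_k = k^{2} \left(4 k^{2} + 2\right)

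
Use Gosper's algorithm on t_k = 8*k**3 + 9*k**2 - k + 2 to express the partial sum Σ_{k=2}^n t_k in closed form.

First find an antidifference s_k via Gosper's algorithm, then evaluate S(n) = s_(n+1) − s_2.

r(k) = (8*k**3 + 33*k**2 + 41*k + 18)/(8*k**3 + 9*k**2 - k + 2) after simplifying.
Normal form (A,B,C) = (1, 1, k**3 + 9*k**2/8 - k/8 + 1/4).
Set up (1)·f(k+1) − (1)·f(k) − (k**3 + 9*k**2/8 - k/8 + 1/4) = 0.
From deg A=0, deg B=0, deg C=3: d=4.
Solving with deg f ≤ 4: f(k) = k*(2*k**3 - k**2 - 3*k + 4)/8.
So s_k = (B(k−1)f/C)·t_k = (k*(2*k**3 - k**2 - 3*k + 4)/(8*k**3 + 9*k**2 - k + 2))·t_k = k*(2*k**3 - k**2 - 3*k + 4).
s_(k+1) − s_k = 8*k**3 + 9*k**2 - k + 2 = t_k.
s_(n+1) = 2*n**4 + 7*n**3 + 6*n**2 + 3*n + 2 and s_(2) = 20, so S(n) = 2*n**4 + 7*n**3 + 6*n**2 + 3*n - 18.

S(n) = 2*n**4 + 7*n**3 + 6*n**2 + 3*n - 18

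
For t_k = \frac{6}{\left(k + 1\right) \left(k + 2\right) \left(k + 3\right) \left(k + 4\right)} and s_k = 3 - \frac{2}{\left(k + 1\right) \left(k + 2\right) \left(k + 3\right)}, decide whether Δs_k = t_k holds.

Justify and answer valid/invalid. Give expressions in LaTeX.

valid; difference matches t_k

s_(k+1) = 3 - 2/((k + 2)*(k + 3)*(k + 4))
s_(k+1) − s_k = 6/((k + 1)*(k + 2)*(k + 3)*(k + 4))
(s_(k+1) − s_k) − t_k = 0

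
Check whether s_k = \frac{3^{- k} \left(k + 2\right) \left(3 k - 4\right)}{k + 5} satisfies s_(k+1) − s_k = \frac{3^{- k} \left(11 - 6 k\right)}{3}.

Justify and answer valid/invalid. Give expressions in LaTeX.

Invalid: residual \frac{3^{- k} \left(6 k^{2} + 28 k - 67\right)}{k^{2} + 11 k + 30} ≠ 0.

s_(k+1) = (k + 3)*(3*k - 1)/(3*3**k*(k + 6))
s_(k+1) − s_k = (-6*k**3 - 37*k**2 + 25*k + 129)/(3*3**k*(k**2 + 11*k + 30))
(s_(k+1) − s_k) − t_k = (6*k**2 + 28*k - 67)/(3**k*(k**2 + 11*k + 30))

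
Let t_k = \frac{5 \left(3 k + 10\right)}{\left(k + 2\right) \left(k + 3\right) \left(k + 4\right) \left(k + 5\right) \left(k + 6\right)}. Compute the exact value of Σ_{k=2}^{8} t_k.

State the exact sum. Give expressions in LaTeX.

Step 1: r(k) = (k + 2)*(3*k + 13)/((k + 7)*(3*k + 10)).
Factor: A=k + 2; B=k + 7; C=k + 10/3.
Solve (k + 2)·f(k+1) − (k + 6)·f(k) = k + 10/3.
deg f ≤ 4 (via 1,1,1).
Match coefficients ⇒ f(k) = k*(k + 3)*(k**2 + 11*k + 38)/120.
So s_k = (B(k−1)f/C)·t_k = (k*(k + 3)*(k + 6)*(k**2 + 11*k + 38)/(40*(3*k + 10)))·t_k = k*(k**2 + 11*k + 38)/(8*(k**3 + 11*k**2 + 38*k + 40)).
Δs = 5*(3*k + 10)/(k**5 + 20*k**4 + 155*k**3 + 580*k**2 + 1044*k + 720), as required.
Evaluate s at k=9 and k=2: 981/8008 and 2/21; difference 655/24024.

Σ = 655/24024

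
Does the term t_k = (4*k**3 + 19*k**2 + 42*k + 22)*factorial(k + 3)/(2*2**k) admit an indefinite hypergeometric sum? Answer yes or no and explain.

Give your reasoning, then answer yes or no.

r(k) = (4*k**4 + 47*k**3 + 216*k**2 + 455*k + 348)/(2*(4*k**3 + 19*k**2 + 42*k + 22)) after simplifying.
Factor: A=k/2 + 2; B=1; C=k**3 + 19*k**2/4 + 21*k/2 + 11/2.
Set up (k/2 + 2)·f(k+1) − (1)·f(k) − (k**3 + 19*k**2/4 + 21*k/2 + 11/2) = 0.
Degrees (1,0,3) ⇒ d ≤ 2.
A polynomial solution: f(k) = (4*k**2 + 3*k - 3)/2.
Get s_k = R·t_k = (4*k**2 + 3*k - 3)*factorial(k + 3)/2**k with R(k) = B(k−1)f(k)/C(k) = 2*(4*k**2 + 3*k - 3)/(4*k**3 + 19*k**2 + 42*k + 22).
Check: Δs_k = (4*k**3 + 19*k**2 + 42*k + 22)*factorial(k + 3)/(2*2**k). ✓

Yes. s_k = (4*k**2 + 3*k - 3)*factorial(k + 3)/2**k.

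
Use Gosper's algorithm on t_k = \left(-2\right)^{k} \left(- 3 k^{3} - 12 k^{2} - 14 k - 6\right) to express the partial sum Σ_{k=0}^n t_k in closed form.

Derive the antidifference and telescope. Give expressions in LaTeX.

r(k) = 2*(-3*k**3 - 21*k**2 - 47*k - 35)/(3*k**3 + 12*k**2 + 14*k + 6) after simplifying.
A = -2, B = 1, C = k**3 + 4*k**2 + 14*k/3 + 2.
Solve (-2)·f(k+1) − (1)·f(k) = k**3 + 4*k**2 + 14*k/3 + 2.
Degrees (0,0,3) ⇒ d ≤ 3.
Match coefficients ⇒ f(k) = -k**2*(k + 2)/3.
Get s_k = R·t_k = (-2)**k*k**2*(k + 2) with R(k) = B(k−1)f(k)/C(k) = -k**2*(k + 2)/(3*k**3 + 12*k**2 + 14*k + 6).
Verify: (-2)**k*(-3*k**3 - 12*k**2 - 14*k - 6) matches t_k.
Σ_(k=0)^n t_k = s_(n+1) − s_(0) = ((-2)**(n + 1)*(n**3 + 5*n**2 + 7*n + 3)) − (0), i.e. (-2)**(n + 1)*(n**3 + 5*n**2 + 7*n + 3).

S(n) = \left(-2\right)^{n + 1} \left(n^{3} + 5 n^{2} + 7 n + 3\right)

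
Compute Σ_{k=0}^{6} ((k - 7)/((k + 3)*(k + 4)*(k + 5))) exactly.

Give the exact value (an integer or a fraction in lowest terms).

Ratio r(k) = (k - 6)*(k + 3)/((k - 7)*(k + 6)).
Gosper form: A/B · C(k+1)/C(k) with A=k + 3, B=k + 6, C=k - 7.
Need (k + 3)·f(k+1) − (k + 5)·f(k) = k - 7.
Degrees (1,1,1) ⇒ d ≤ 2.
A polynomial solution: f(k) = -k*(k + 13)/6.
Certificate R = B(k−1)f/C = -k*(k + 5)*(k + 13)/(6*(k - 7)) gives s_k = k*(-k - 13)/(6*(k + 3)*(k + 4)).
Check: Δs_k = (k - 7)/(k**3 + 12*k**2 + 47*k + 60). ✓
Sum = s_(7) − s_(0); s_(7) = -7/33, s_(0) = 0 ⇒ -7/33.

Σ = -7/33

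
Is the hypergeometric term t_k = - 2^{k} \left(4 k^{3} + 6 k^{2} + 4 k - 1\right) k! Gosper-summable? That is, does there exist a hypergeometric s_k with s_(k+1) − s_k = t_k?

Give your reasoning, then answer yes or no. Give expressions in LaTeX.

Compute t_(k+1)/t_k: get 2*(4*k**4 + 22*k**3 + 46*k**2 + 41*k + 13)/(4*k**3 + 6*k**2 + 4*k - 1).
Take A(k)=2*k + 2, B(k)=1, C(k)=k**3 + 3*k**2/2 + k - 1/4.
f must satisfy (2*k + 2)·f(k+1) − (1)·f(k) = k**3 + 3*k**2/2 + k - 1/4.
Bound: deg f ≤ 2.
A polynomial solution: f(k) = (2*k**2 - 2*k - 1)/4.
So s_k = (B(k−1)f/C)·t_k = ((2*k**2 - 2*k - 1)/(4*k**3 + 6*k**2 + 4*k - 1))·t_k = 2**k*(-2*k**2 + 2*k + 1)*factorial(k).
s_(k+1) − s_k = -2**k*(4*k**3 + 6*k**2 + 4*k - 1)*factorial(k) = t_k.

Yes. s_k = 2^{k} \left(- 2 k^{2} + 2 k + 1\right) k!.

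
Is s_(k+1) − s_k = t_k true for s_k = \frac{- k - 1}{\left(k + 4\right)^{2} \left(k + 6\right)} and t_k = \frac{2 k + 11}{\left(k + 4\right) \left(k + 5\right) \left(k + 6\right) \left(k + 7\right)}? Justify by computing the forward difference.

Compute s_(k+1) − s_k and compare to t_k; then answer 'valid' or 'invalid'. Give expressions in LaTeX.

s_(k+1) = (-k - 2)/((k + 5)**2*(k + 7))
s_(k+1) − s_k = (k + 1)/((k + 4)**2*(k + 6)) - (k + 2)/((k + 5)**2*(k + 7))
(s_(k+1) − s_k) − t_k = 3*(-3*k**2 - 31*k - 79)/(k**6 + 31*k**5 + 397*k**4 + 2689*k**3 + 10162*k**2 + 20320*k + 16800)

Invalid: residual \frac{3 \left(- 3 k^{2} - 31 k - 79\right)}{k^{6} + 31 k^{5} + 397 k^{4} + 2689 k^{3} + 10162 k^{2} + 20320 k + 16800} ≠ 0.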